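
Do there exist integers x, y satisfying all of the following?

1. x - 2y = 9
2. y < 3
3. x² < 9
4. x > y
Yes

Take x = -1, y = -5. Substituting into each constraint:
  (1) (-1) - 2(-5) = 9 ✓
  (2) -5 < 3 ✓
  (3) x² = (-1)² = 1, and 1 < 9 ✓
  (4) -1 > -5 ✓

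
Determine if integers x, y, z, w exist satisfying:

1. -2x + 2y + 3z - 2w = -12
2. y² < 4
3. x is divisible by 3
Yes

Take x = 0, y = 1, z = 0, w = 7. Substituting into each constraint:
  (1) -2(0) + 2(1) + 3(0) - 2(7) = -12 ✓
  (2) y² = (1)² = 1, and 1 < 4 ✓
  (3) 0 = 3 × 0, remainder 0 ✓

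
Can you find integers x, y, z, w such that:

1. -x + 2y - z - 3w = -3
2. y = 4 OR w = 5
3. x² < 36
Yes

Take x = 0, y = 4, z = 2, w = 3. Substituting into each constraint:
  (1) 0 + 2(4) + (-2) - 3(3) = -3 ✓
  (2) y = 4, target 4 ✓ (first branch holds)
  (3) x² = (0)² = 0, and 0 < 36 ✓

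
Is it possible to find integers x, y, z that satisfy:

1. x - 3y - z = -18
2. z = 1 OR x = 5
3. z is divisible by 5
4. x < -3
No

A contradictory subset is {z = 1 OR x = 5, z is divisible by 5, x < -3}. No integer assignment can satisfy these jointly:

  - z = 1 OR x = 5: forces a choice: either z = 1 or x = 5
  - z is divisible by 5: restricts z to multiples of 5
  - x < -3: bounds one variable relative to a constant

Split on the disjunction (z = 1 OR x = 5):
  • If z = 1: this contradicts the divisibility constraint — 1 is not a multiple of 5.
  • If x = 5: this contradicts the bound x ≤ -4.
Both branches are infeasible, so the system has no integer solution.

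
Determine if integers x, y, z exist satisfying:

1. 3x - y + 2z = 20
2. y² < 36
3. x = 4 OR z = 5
Yes

Take x = 4, y = 0, z = 4. Substituting into each constraint:
  (1) 3(4) + 0 + 2(4) = 20 ✓
  (2) y² = (0)² = 0, and 0 < 36 ✓
  (3) x = 4, target 4 ✓ (first branch holds)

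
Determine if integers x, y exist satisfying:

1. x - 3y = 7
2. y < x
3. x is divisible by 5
Yes

Take x = 10, y = 1. Substituting into each constraint:
  (1) 10 - 3(1) = 7 ✓
  (2) 1 < 10 ✓
  (3) 10 = 5 × 2, remainder 0 ✓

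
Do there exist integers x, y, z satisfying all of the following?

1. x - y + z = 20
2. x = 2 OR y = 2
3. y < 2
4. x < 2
No

A contradictory subset is {x = 2 OR y = 2, y < 2, x < 2}. No integer assignment can satisfy these jointly:

  - x = 2 OR y = 2: forces a choice: either x = 2 or y = 2
  - y < 2: bounds one variable relative to a constant
  - x < 2: bounds one variable relative to a constant

Split on the disjunction (x = 2 OR y = 2):
  • If x = 2: this contradicts the bound x ≤ 1.
  • If y = 2: this contradicts the bound y ≤ 1.
Both branches are infeasible, so the system has no integer solution.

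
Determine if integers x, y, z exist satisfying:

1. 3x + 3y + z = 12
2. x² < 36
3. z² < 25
Yes

Take x = 4, y = 0, z = 0. Substituting into each constraint:
  (1) 3(4) + 3(0) + 0 = 12 ✓
  (2) x² = (4)² = 16, and 16 < 36 ✓
  (3) z² = (0)² = 0, and 0 < 25 ✓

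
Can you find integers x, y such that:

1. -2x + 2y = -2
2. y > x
No

The full constraint system is jointly infeasible over the integers. Each constraint and what it forces:

  - -2x + 2y = -2: is a linear equation tying the variables together
  - y > x: bounds one variable relative to another variable

From the equation, x − y = 1, i.e. y − x = -1; but y > x requires y − x ≥ 1. Contradiction.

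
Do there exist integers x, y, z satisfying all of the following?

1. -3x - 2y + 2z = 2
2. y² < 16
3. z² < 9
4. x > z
Yes

Take x = 2, y = -3, z = 1. Substituting into each constraint:
  (1) -3(2) - 2(-3) + 2(1) = 2 ✓
  (2) y² = (-3)² = 9, and 9 < 16 ✓
  (3) z² = (1)² = 1, and 1 < 9 ✓
  (4) 2 > 1 ✓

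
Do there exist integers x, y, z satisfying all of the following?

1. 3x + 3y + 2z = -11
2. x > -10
Yes

Take x = 0, y = 1, z = -7. Substituting into each constraint:
  (1) 3(0) + 3(1) + 2(-7) = -11 ✓
  (2) 0 > -10 ✓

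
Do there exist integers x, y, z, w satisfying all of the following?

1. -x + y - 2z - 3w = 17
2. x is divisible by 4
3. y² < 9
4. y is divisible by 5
Yes

Take x = 0, y = 0, z = 2, w = -7. Substituting into each constraint:
  (1) 0 + 0 - 2(2) - 3(-7) = 17 ✓
  (2) 0 = 4 × 0, remainder 0 ✓
  (3) y² = (0)² = 0, and 0 < 9 ✓
  (4) 0 = 5 × 0, remainder 0 ✓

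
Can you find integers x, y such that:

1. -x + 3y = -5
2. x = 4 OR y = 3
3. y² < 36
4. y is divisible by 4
No

A contradictory subset is {-x + 3y = -5, x = 4 OR y = 3, y is divisible by 4}. No integer assignment can satisfy these jointly:

  - -x + 3y = -5: is a linear equation tying the variables together
  - x = 4 OR y = 3: forces a choice: either x = 4 or y = 3
  - y is divisible by 4: restricts y to multiples of 4

Split on the disjunction (x = 4 OR y = 3):
  • If x = 4: with x = 4, writing y = 4y', every remaining term of the linear equation is divisible by 12, so the left side is ≡ 0 (mod 12); but the right side -1 ≡ 11 (mod 12). No integers can satisfy it.
  • If y = 3: this contradicts the divisibility constraint — 3 is not a multiple of 4.
Both branches are infeasible, so the system has no integer solution.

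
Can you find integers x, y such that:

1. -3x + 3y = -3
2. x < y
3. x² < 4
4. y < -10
No

A contradictory subset is {-3x + 3y = -3, x < y}. No integer assignment can satisfy these jointly:

  - -3x + 3y = -3: is a linear equation tying the variables together
  - x < y: bounds one variable relative to another variable

From the equation, x − y = 1, i.e. y − x = -1; but y > x requires y − x ≥ 1. Contradiction.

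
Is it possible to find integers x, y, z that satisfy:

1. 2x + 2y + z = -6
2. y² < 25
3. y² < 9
Yes

Take x = 0, y = 0, z = -6. Substituting into each constraint:
  (1) 2(0) + 2(0) + (-6) = -6 ✓
  (2) y² = (0)² = 0, and 0 < 25 ✓
  (3) y² = (0)² = 0, and 0 < 9 ✓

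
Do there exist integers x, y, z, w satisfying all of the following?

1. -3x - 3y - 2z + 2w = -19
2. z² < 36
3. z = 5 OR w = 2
Yes

Take x = 0, y = 7, z = 1, w = 2. Substituting into each constraint:
  (1) -3(0) - 3(7) - 2(1) + 2(2) = -19 ✓
  (2) z² = (1)² = 1, and 1 < 36 ✓
  (3) w = 2, target 2 ✓ (second branch holds)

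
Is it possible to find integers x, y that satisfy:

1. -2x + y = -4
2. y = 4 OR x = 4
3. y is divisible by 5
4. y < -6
No

A contradictory subset is {-2x + y = -4, y = 4 OR x = 4, y < -6}. No integer assignment can satisfy these jointly:

  - -2x + y = -4: is a linear equation tying the variables together
  - y = 4 OR x = 4: forces a choice: either y = 4 or x = 4
  - y < -6: bounds one variable relative to a constant

Split on the disjunction (y = 4 OR x = 4):
  • If y = 4: this contradicts the bound y ≤ -7.
  • If x = 4: the equation forces y = 4, which contradicts the bound y ≤ -7.
Both branches are infeasible, so the system has no integer solution.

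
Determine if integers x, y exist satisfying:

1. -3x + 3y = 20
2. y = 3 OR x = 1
No

Even the single constraint (-3x + 3y = 20) is infeasible over the integers.

  - -3x + 3y = 20: every term on the left is divisible by 3, so the LHS ≡ 0 (mod 3), but the RHS 20 is not — no integer solution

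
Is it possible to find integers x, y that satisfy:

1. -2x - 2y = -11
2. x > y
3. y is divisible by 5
No

Even the single constraint (-2x - 2y = -11) is infeasible over the integers.

  - -2x - 2y = -11: every term on the left is divisible by 2, so the LHS ≡ 0 (mod 2), but the RHS -11 is not — no integer solution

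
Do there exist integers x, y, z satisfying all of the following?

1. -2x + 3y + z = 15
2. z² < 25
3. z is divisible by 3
Yes

Take x = 0, y = 5, z = 0. Substituting into each constraint:
  (1) -2(0) + 3(5) + 0 = 15 ✓
  (2) z² = (0)² = 0, and 0 < 25 ✓
  (3) 0 = 3 × 0, remainder 0 ✓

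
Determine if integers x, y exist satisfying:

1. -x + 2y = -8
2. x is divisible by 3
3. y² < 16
Yes

Take x = 12, y = 2. Substituting into each constraint:
  (1) (-12) + 2(2) = -8 ✓
  (2) 12 = 3 × 4, remainder 0 ✓
  (3) y² = (2)² = 4, and 4 < 16 ✓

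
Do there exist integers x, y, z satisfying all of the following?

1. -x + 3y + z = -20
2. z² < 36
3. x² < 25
Yes

Take x = 0, y = -7, z = 1. Substituting into each constraint:
  (1) 0 + 3(-7) + 1 = -20 ✓
  (2) z² = (1)² = 1, and 1 < 36 ✓
  (3) x² = (0)² = 0, and 0 < 25 ✓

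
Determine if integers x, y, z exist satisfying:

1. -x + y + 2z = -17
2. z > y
Yes

Take x = 19, y = 0, z = 1. Substituting into each constraint:
  (1) (-19) + 0 + 2(1) = -17 ✓
  (2) 1 > 0 ✓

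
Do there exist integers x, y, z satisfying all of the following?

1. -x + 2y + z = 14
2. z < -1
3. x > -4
Yes

Take x = 0, y = 8, z = -2. Substituting into each constraint:
  (1) 0 + 2(8) + (-2) = 14 ✓
  (2) -2 < -1 ✓
  (3) 0 > -4 ✓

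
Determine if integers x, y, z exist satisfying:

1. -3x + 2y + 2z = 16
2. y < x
Yes

Take x = 0, y = -1, z = 9. Substituting into each constraint:
  (1) -3(0) + 2(-1) + 2(9) = 16 ✓
  (2) -1 < 0 ✓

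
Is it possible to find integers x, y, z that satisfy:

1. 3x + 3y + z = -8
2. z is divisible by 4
Yes

Take x = -1, y = 1, z = -8. Substituting into each constraint:
  (1) 3(-1) + 3(1) + (-8) = -8 ✓
  (2) -8 = 4 × -2, remainder 0 ✓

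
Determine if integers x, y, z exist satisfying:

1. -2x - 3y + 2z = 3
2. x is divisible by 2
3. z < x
Yes

Take x = 0, y = -3, z = -3. Substituting into each constraint:
  (1) -2(0) - 3(-3) + 2(-3) = 3 ✓
  (2) 0 = 2 × 0, remainder 0 ✓
  (3) -3 < 0 ✓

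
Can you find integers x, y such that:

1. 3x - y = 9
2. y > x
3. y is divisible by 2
Yes

Take x = 5, y = 6. Substituting into each constraint:
  (1) 3(5) + (-6) = 9 ✓
  (2) 6 > 5 ✓
  (3) 6 = 2 × 3, remainder 0 ✓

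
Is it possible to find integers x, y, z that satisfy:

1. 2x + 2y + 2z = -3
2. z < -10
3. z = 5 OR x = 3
No

Even the single constraint (2x + 2y + 2z = -3) is infeasible over the integers.

  - 2x + 2y + 2z = -3: every term on the left is divisible by 2, so the LHS ≡ 0 (mod 2), but the RHS -3 is not — no integer solution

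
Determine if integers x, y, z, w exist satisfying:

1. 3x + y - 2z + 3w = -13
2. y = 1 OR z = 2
Yes

Take x = 0, y = 1, z = 7, w = 0. Substituting into each constraint:
  (1) 3(0) + 1 - 2(7) + 3(0) = -13 ✓
  (2) y = 1, target 1 ✓ (first branch holds)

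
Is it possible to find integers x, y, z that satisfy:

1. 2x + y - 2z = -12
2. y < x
Yes

Take x = 1, y = 0, z = 7. Substituting into each constraint:
  (1) 2(1) + 0 - 2(7) = -12 ✓
  (2) 0 < 1 ✓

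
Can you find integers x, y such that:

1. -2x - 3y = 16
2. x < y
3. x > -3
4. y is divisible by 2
No

A contradictory subset is {-2x - 3y = 16, x < y, x > -3}. No integer assignment can satisfy these jointly:

  - -2x - 3y = 16: is a linear equation tying the variables together
  - x < y: bounds one variable relative to another variable
  - x > -3: bounds one variable relative to a constant

Propagating the comparison: y > x and x ≥ -2 give y ≥ -1. Range argument: with x ∈ [-2, ∞], y ∈ [-1, ∞], the left side of the equation is at most 7, but the right side is 16 > 7. No integer solution exists.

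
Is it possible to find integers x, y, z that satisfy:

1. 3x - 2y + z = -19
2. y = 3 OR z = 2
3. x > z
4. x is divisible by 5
Yes

Take x = 0, y = 3, z = -13. Substituting into each constraint:
  (1) 3(0) - 2(3) + (-13) = -19 ✓
  (2) y = 3, target 3 ✓ (first branch holds)
  (3) 0 > -13 ✓
  (4) 0 = 5 × 0, remainder 0 ✓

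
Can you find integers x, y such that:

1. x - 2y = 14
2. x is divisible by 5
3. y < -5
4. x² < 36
Yes

Take x = 0, y = -7. Substituting into each constraint:
  (1) 0 - 2(-7) = 14 ✓
  (2) 0 = 5 × 0, remainder 0 ✓
  (3) -7 < -5 ✓
  (4) x² = (0)² = 0, and 0 < 36 ✓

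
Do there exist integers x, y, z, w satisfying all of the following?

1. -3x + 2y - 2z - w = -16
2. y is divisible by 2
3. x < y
Yes

Take x = -1, y = 0, z = 0, w = 19. Substituting into each constraint:
  (1) -3(-1) + 2(0) - 2(0) + (-19) = -16 ✓
  (2) 0 = 2 × 0, remainder 0 ✓
  (3) -1 < 0 ✓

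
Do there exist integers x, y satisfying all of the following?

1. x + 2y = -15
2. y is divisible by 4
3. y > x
Yes

Take x = -15, y = 0. Substituting into each constraint:
  (1) (-15) + 2(0) = -15 ✓
  (2) 0 = 4 × 0, remainder 0 ✓
  (3) 0 > -15 ✓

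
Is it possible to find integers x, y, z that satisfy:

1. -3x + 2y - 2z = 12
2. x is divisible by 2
Yes

Take x = 0, y = 0, z = -6. Substituting into each constraint:
  (1) -3(0) + 2(0) - 2(-6) = 12 ✓
  (2) 0 = 2 × 0, remainder 0 ✓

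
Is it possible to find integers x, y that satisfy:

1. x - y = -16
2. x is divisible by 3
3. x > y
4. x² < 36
No

A contradictory subset is {x - y = -16, x > y}. No integer assignment can satisfy these jointly:

  - x - y = -16: is a linear equation tying the variables together
  - x > y: bounds one variable relative to another variable

From the equation, x − y = -16, i.e. x − y = -16; but x > y requires x − y ≥ 1. Contradiction.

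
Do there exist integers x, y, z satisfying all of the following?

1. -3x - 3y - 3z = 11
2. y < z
No

Even the single constraint (-3x - 3y - 3z = 11) is infeasible over the integers.

  - -3x - 3y - 3z = 11: every term on the left is divisible by 3, so the LHS ≡ 0 (mod 3), but the RHS 11 is not — no integer solution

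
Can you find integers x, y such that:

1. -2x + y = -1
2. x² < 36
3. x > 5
No

A contradictory subset is {x² < 36, x > 5}. No integer assignment can satisfy these jointly:

  - x² < 36: restricts x to |x| ≤ 5
  - x > 5: bounds one variable relative to a constant

Direct contradiction: the bounds on x require x ≥ 6 and x ≤ 5 simultaneously, which is empty.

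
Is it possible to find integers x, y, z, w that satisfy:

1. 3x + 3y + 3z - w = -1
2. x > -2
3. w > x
Yes

Take x = 0, y = 0, z = 0, w = 1. Substituting into each constraint:
  (1) 3(0) + 3(0) + 3(0) + (-1) = -1 ✓
  (2) 0 > -2 ✓
  (3) 1 > 0 ✓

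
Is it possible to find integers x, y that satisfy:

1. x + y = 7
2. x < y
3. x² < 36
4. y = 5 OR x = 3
Yes

Take x = 2, y = 5. Substituting into each constraint:
  (1) 2 + 5 = 7 ✓
  (2) 2 < 5 ✓
  (3) x² = (2)² = 4, and 4 < 36 ✓
  (4) y = 5, target 5 ✓ (first branch holds)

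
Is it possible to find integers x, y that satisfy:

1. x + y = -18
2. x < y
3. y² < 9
Yes

Take x = -18, y = 0. Substituting into each constraint:
  (1) (-18) + 0 = -18 ✓
  (2) -18 < 0 ✓
  (3) y² = (0)² = 0, and 0 < 9 ✓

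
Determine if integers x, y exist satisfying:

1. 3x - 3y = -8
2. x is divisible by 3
No

Even the single constraint (3x - 3y = -8) is infeasible over the integers.

  - 3x - 3y = -8: every term on the left is divisible by 3, so the LHS ≡ 0 (mod 3), but the RHS -8 is not — no integer solution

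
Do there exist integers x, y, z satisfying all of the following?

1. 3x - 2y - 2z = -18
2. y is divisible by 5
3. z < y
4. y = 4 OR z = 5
Yes

Take x = 4, y = 10, z = 5. Substituting into each constraint:
  (1) 3(4) - 2(10) - 2(5) = -18 ✓
  (2) 10 = 5 × 2, remainder 0 ✓
  (3) 5 < 10 ✓
  (4) z = 5, target 5 ✓ (second branch holds)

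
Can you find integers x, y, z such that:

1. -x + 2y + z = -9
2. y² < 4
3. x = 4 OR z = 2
Yes

Take x = 11, y = 0, z = 2. Substituting into each constraint:
  (1) (-11) + 2(0) + 2 = -9 ✓
  (2) y² = (0)² = 0, and 0 < 4 ✓
  (3) z = 2, target 2 ✓ (second branch holds)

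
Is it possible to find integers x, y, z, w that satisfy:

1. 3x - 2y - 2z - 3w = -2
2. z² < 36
Yes

Take x = 0, y = 0, z = 1, w = 0. Substituting into each constraint:
  (1) 3(0) - 2(0) - 2(1) - 3(0) = -2 ✓
  (2) z² = (1)² = 1, and 1 < 36 ✓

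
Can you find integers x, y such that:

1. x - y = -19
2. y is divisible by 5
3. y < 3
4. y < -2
Yes

Take x = -24, y = -5. Substituting into each constraint:
  (1) (-24) + 5 = -19 ✓
  (2) -5 = 5 × -1, remainder 0 ✓
  (3) -5 < 3 ✓
  (4) -5 < -2 ✓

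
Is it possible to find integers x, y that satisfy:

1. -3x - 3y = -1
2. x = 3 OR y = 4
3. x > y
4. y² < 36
No

Even the single constraint (-3x - 3y = -1) is infeasible over the integers.

  - -3x - 3y = -1: every term on the left is divisible by 3, so the LHS ≡ 0 (mod 3), but the RHS -1 is not — no integer solution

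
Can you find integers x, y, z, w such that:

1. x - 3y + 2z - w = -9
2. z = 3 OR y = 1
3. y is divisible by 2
Yes

Take x = 0, y = 0, z = 3, w = 15. Substituting into each constraint:
  (1) 0 - 3(0) + 2(3) + (-15) = -9 ✓
  (2) z = 3, target 3 ✓ (first branch holds)
  (3) 0 = 2 × 0, remainder 0 ✓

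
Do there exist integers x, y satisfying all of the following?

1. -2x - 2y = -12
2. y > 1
Yes

Take x = 4, y = 2. Substituting into each constraint:
  (1) -2(4) - 2(2) = -12 ✓
  (2) 2 > 1 ✓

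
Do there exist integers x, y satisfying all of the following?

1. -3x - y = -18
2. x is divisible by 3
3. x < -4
Yes

Take x = -6, y = 36. Substituting into each constraint:
  (1) -3(-6) + (-36) = -18 ✓
  (2) -6 = 3 × -2, remainder 0 ✓
  (3) -6 < -4 ✓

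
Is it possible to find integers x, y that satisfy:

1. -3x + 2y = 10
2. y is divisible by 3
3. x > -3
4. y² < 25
No

A contradictory subset is {-3x + 2y = 10, y is divisible by 3}. No integer assignment can satisfy these jointly:

  - -3x + 2y = 10: is a linear equation tying the variables together
  - y is divisible by 3: restricts y to multiples of 3

Modular obstruction: writing y = 3y', every remaining term of the linear equation is divisible by 3, so the left side is ≡ 0 (mod 3); but the right side 10 ≡ 1 (mod 3). No integers can satisfy it.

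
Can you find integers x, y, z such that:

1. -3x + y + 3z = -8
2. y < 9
Yes

Take x = 0, y = -8, z = 0. Substituting into each constraint:
  (1) -3(0) + (-8) + 3(0) = -8 ✓
  (2) -8 < 9 ✓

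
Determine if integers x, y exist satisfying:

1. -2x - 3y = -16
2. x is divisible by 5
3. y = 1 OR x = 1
No

A contradictory subset is {-2x - 3y = -16, y = 1 OR x = 1}. No integer assignment can satisfy these jointly:

  - -2x - 3y = -16: is a linear equation tying the variables together
  - y = 1 OR x = 1: forces a choice: either y = 1 or x = 1

Split on the disjunction (y = 1 OR x = 1):
  • If y = 1: with y = 1, every remaining term of the linear equation is divisible by 2, so the left side is ≡ 0 (mod 2); but the right side -13 ≡ 1 (mod 2). No integers can satisfy it.
  • If x = 1: with x = 1, every remaining term of the linear equation is divisible by 3, so the left side is ≡ 0 (mod 3); but the right side -14 ≡ 1 (mod 3). No integers can satisfy it.
Both branches are infeasible, so the system has no integer solution.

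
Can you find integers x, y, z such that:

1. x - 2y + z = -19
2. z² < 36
Yes

Take x = -19, y = 0, z = 0. Substituting into each constraint:
  (1) (-19) - 2(0) + 0 = -19 ✓
  (2) z² = (0)² = 0, and 0 < 36 ✓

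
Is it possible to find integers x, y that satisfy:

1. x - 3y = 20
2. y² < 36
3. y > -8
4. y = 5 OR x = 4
Yes

Take x = 35, y = 5. Substituting into each constraint:
  (1) 35 - 3(5) = 20 ✓
  (2) y² = (5)² = 25, and 25 < 36 ✓
  (3) 5 > -8 ✓
  (4) y = 5, target 5 ✓ (first branch holds)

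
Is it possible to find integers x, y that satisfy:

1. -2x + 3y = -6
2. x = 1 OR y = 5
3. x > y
No

A contradictory subset is {-2x + 3y = -6, x = 1 OR y = 5}. No integer assignment can satisfy these jointly:

  - -2x + 3y = -6: is a linear equation tying the variables together
  - x = 1 OR y = 5: forces a choice: either x = 1 or y = 5

Split on the disjunction (x = 1 OR y = 5):
  • If x = 1: with x = 1, every remaining term of the linear equation is divisible by 3, so the left side is ≡ 0 (mod 3); but the right side -4 ≡ 2 (mod 3). No integers can satisfy it.
  • If y = 5: with y = 5, every remaining term of the linear equation is divisible by 2, so the left side is ≡ 0 (mod 2); but the right side -21 ≡ 1 (mod 2). No integers can satisfy it.
Both branches are infeasible, so the system has no integer solution.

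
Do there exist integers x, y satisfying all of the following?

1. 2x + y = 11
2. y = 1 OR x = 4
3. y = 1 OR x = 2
Yes

Take x = 5, y = 1. Substituting into each constraint:
  (1) 2(5) + 1 = 11 ✓
  (2) y = 1, target 1 ✓ (first branch holds)
  (3) y = 1, target 1 ✓ (first branch holds)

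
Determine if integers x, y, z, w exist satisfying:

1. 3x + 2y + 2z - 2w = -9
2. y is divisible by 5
Yes

Take x = 1, y = 0, z = 0, w = 6. Substituting into each constraint:
  (1) 3(1) + 2(0) + 2(0) - 2(6) = -9 ✓
  (2) 0 = 5 × 0, remainder 0 ✓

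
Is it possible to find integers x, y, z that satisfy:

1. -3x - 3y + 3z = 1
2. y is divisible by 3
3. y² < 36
No

Even the single constraint (-3x - 3y + 3z = 1) is infeasible over the integers.

  - -3x - 3y + 3z = 1: every term on the left is divisible by 3, so the LHS ≡ 0 (mod 3), but the RHS 1 is not — no integer solution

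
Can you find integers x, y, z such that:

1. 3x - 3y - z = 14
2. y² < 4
Yes

Take x = 5, y = 0, z = 1. Substituting into each constraint:
  (1) 3(5) - 3(0) + (-1) = 14 ✓
  (2) y² = (0)² = 0, and 0 < 4 ✓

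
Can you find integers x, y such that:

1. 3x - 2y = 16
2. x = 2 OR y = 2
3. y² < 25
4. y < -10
No

A contradictory subset is {3x - 2y = 16, x = 2 OR y = 2, y < -10}. No integer assignment can satisfy these jointly:

  - 3x - 2y = 16: is a linear equation tying the variables together
  - x = 2 OR y = 2: forces a choice: either x = 2 or y = 2
  - y < -10: bounds one variable relative to a constant

Split on the disjunction (x = 2 OR y = 2):
  • If x = 2: the equation forces y = -5, which contradicts the bound y ≤ -11.
  • If y = 2: this contradicts the bound y ≤ -11.
Both branches are infeasible, so the system has no integer solution.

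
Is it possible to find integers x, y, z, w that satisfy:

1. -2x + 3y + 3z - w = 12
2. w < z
Yes

Take x = 0, y = 3, z = 1, w = 0. Substituting into each constraint:
  (1) -2(0) + 3(3) + 3(1) + 0 = 12 ✓
  (2) 0 < 1 ✓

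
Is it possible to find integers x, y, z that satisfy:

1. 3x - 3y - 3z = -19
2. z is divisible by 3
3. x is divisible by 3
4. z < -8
No

Even the single constraint (3x - 3y - 3z = -19) is infeasible over the integers.

  - 3x - 3y - 3z = -19: every term on the left is divisible by 3, so the LHS ≡ 0 (mod 3), but the RHS -19 is not — no integer solution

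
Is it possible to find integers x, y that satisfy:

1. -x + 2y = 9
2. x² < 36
Yes

Take x = -1, y = 4. Substituting into each constraint:
  (1) 1 + 2(4) = 9 ✓
  (2) x² = (-1)² = 1, and 1 < 36 ✓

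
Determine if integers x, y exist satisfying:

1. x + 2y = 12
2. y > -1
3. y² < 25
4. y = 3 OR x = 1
Yes

Take x = 6, y = 3. Substituting into each constraint:
  (1) 6 + 2(3) = 12 ✓
  (2) 3 > -1 ✓
  (3) y² = (3)² = 9, and 9 < 25 ✓
  (4) y = 3, target 3 ✓ (first branch holds)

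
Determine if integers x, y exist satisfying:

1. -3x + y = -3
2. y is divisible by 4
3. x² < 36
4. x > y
Yes

Take x = 1, y = 0. Substituting into each constraint:
  (1) -3(1) + 0 = -3 ✓
  (2) 0 = 4 × 0, remainder 0 ✓
  (3) x² = (1)² = 1, and 1 < 36 ✓
  (4) 1 > 0 ✓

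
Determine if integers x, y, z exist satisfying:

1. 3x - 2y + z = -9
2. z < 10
Yes

Take x = -3, y = 0, z = 0. Substituting into each constraint:
  (1) 3(-3) - 2(0) + 0 = -9 ✓
  (2) 0 < 10 ✓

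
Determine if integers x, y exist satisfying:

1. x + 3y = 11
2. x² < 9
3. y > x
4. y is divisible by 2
Yes

Take x = -1, y = 4. Substituting into each constraint:
  (1) (-1) + 3(4) = 11 ✓
  (2) x² = (-1)² = 1, and 1 < 9 ✓
  (3) 4 > -1 ✓
  (4) 4 = 2 × 2, remainder 0 ✓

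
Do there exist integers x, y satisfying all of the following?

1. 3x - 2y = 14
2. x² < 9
Yes

Take x = 0, y = -7. Substituting into each constraint:
  (1) 3(0) - 2(-7) = 14 ✓
  (2) x² = (0)² = 0, and 0 < 9 ✓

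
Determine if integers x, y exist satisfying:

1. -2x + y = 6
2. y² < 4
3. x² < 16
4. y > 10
No

A contradictory subset is {y² < 4, y > 10}. No integer assignment can satisfy these jointly:

  - y² < 4: restricts y to |y| ≤ 1
  - y > 10: bounds one variable relative to a constant

Direct contradiction: the bounds on y require y ≥ 11 and y ≤ 1 simultaneously, which is empty.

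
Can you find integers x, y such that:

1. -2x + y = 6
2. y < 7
Yes

Take x = -3, y = 0. Substituting into each constraint:
  (1) -2(-3) + 0 = 6 ✓
  (2) 0 < 7 ✓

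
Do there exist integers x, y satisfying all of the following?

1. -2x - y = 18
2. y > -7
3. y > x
Yes

Take x = -7, y = -4. Substituting into each constraint:
  (1) -2(-7) + 4 = 18 ✓
  (2) -4 > -7 ✓
  (3) -4 > -7 ✓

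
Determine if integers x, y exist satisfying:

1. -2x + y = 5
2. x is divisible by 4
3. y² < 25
Yes

Take x = -4, y = -3. Substituting into each constraint:
  (1) -2(-4) + (-3) = 5 ✓
  (2) -4 = 4 × -1, remainder 0 ✓
  (3) y² = (-3)² = 9, and 9 < 25 ✓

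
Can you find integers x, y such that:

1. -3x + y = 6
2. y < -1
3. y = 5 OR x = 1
No

The full constraint system is jointly infeasible over the integers. Each constraint and what it forces:

  - -3x + y = 6: is a linear equation tying the variables together
  - y < -1: bounds one variable relative to a constant
  - y = 5 OR x = 1: forces a choice: either y = 5 or x = 1

Split on the disjunction (y = 5 OR x = 1):
  • If y = 5: this contradicts the bound y ≤ -2.
  • If x = 1: the equation forces y = 9, which contradicts the bound y ≤ -2.
Both branches are infeasible, so the system has no integer solution.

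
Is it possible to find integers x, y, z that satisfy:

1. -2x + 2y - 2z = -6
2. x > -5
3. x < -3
Yes

Take x = -4, y = -7, z = 0. Substituting into each constraint:
  (1) -2(-4) + 2(-7) - 2(0) = -6 ✓
  (2) -4 > -5 ✓
  (3) -4 < -3 ✓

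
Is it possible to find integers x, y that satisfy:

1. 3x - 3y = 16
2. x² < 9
No

Even the single constraint (3x - 3y = 16) is infeasible over the integers.

  - 3x - 3y = 16: every term on the left is divisible by 3, so the LHS ≡ 0 (mod 3), but the RHS 16 is not — no integer solution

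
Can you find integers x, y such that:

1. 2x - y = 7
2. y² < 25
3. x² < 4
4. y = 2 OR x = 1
No

A contradictory subset is {2x - y = 7, y² < 25, y = 2 OR x = 1}. No integer assignment can satisfy these jointly:

  - 2x - y = 7: is a linear equation tying the variables together
  - y² < 25: restricts y to |y| ≤ 4
  - y = 2 OR x = 1: forces a choice: either y = 2 or x = 1

Split on the disjunction (y = 2 OR x = 1):
  • If y = 2: with y = 2, every remaining term of the linear equation is divisible by 2, so the left side is ≡ 0 (mod 2); but the right side 9 ≡ 1 (mod 2). No integers can satisfy it.
  • If x = 1: the equation forces y = -5, but y² < 25 requires |y| ≤ 4.
Both branches are infeasible, so the system has no integer solution.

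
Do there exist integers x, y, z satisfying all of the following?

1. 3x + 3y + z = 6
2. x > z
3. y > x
Yes

Take x = -2, y = 5, z = -3. Substituting into each constraint:
  (1) 3(-2) + 3(5) + (-3) = 6 ✓
  (2) -2 > -3 ✓
  (3) 5 > -2 ✓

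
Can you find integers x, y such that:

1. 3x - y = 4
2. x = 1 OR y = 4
Yes

Take x = 1, y = -1. Substituting into each constraint:
  (1) 3(1) + 1 = 4 ✓
  (2) x = 1, target 1 ✓ (first branch holds)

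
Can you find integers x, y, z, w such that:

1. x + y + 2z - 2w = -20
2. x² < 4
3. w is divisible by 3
Yes

Take x = 1, y = 3, z = -12, w = 0. Substituting into each constraint:
  (1) 1 + 3 + 2(-12) - 2(0) = -20 ✓
  (2) x² = (1)² = 1, and 1 < 4 ✓
  (3) 0 = 3 × 0, remainder 0 ✓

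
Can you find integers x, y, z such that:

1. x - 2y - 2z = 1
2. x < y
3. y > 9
Yes

Take x = -1, y = 10, z = -11. Substituting into each constraint:
  (1) (-1) - 2(10) - 2(-11) = 1 ✓
  (2) -1 < 10 ✓
  (3) 10 > 9 ✓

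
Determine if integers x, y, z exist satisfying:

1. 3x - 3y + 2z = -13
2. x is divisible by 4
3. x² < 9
Yes

Take x = 0, y = 1, z = -5. Substituting into each constraint:
  (1) 3(0) - 3(1) + 2(-5) = -13 ✓
  (2) 0 = 4 × 0, remainder 0 ✓
  (3) x² = (0)² = 0, and 0 < 9 ✓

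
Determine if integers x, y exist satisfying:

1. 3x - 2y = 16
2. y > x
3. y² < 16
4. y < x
No

A contradictory subset is {y > x, y < x}. No integer assignment can satisfy these jointly:

  - y > x: bounds one variable relative to another variable
  - y < x: bounds one variable relative to another variable

Direct contradiction: y > x and x > y cannot both hold.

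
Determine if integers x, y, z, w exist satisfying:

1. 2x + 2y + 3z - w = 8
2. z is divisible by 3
Yes

Take x = 4, y = 0, z = 0, w = 0. Substituting into each constraint:
  (1) 2(4) + 2(0) + 3(0) + 0 = 8 ✓
  (2) 0 = 3 × 0, remainder 0 ✓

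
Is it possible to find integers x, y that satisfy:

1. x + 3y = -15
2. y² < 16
Yes

Take x = -15, y = 0. Substituting into each constraint:
  (1) (-15) + 3(0) = -15 ✓
  (2) y² = (0)² = 0, and 0 < 16 ✓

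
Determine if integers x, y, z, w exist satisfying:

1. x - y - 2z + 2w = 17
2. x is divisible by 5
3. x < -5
Yes

Take x = -10, y = -3, z = -12, w = 0. Substituting into each constraint:
  (1) (-10) + 3 - 2(-12) + 2(0) = 17 ✓
  (2) -10 = 5 × -2, remainder 0 ✓
  (3) -10 < -5 ✓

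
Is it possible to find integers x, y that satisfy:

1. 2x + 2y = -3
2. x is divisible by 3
No

Even the single constraint (2x + 2y = -3) is infeasible over the integers.

  - 2x + 2y = -3: every term on the left is divisible by 2, so the LHS ≡ 0 (mod 2), but the RHS -3 is not — no integer solution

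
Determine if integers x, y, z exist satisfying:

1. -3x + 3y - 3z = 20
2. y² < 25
No

Even the single constraint (-3x + 3y - 3z = 20) is infeasible over the integers.

  - -3x + 3y - 3z = 20: every term on the left is divisible by 3, so the LHS ≡ 0 (mod 3), but the RHS 20 is not — no integer solution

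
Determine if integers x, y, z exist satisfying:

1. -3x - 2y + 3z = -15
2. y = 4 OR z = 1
Yes

Take x = 6, y = 0, z = 1. Substituting into each constraint:
  (1) -3(6) - 2(0) + 3(1) = -15 ✓
  (2) z = 1, target 1 ✓ (second branch holds)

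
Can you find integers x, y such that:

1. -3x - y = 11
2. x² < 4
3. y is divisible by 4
Yes

Take x = -1, y = -8. Substituting into each constraint:
  (1) -3(-1) + 8 = 11 ✓
  (2) x² = (-1)² = 1, and 1 < 4 ✓
  (3) -8 = 4 × -2, remainder 0 ✓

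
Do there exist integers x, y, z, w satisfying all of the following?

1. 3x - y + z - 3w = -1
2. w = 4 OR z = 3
Yes

Take x = 0, y = -9, z = 2, w = 4. Substituting into each constraint:
  (1) 3(0) + 9 + 2 - 3(4) = -1 ✓
  (2) w = 4, target 4 ✓ (first branch holds)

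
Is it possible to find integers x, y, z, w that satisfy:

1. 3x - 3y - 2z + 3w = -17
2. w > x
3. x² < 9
Yes

Take x = -1, y = 0, z = 7, w = 0. Substituting into each constraint:
  (1) 3(-1) - 3(0) - 2(7) + 3(0) = -17 ✓
  (2) 0 > -1 ✓
  (3) x² = (-1)² = 1, and 1 < 9 ✓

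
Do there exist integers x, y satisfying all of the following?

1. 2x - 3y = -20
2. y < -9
Yes

Take x = -25, y = -10. Substituting into each constraint:
  (1) 2(-25) - 3(-10) = -20 ✓
  (2) -10 < -9 ✓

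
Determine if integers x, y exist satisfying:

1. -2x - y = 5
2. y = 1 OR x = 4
Yes

Take x = 4, y = -13. Substituting into each constraint:
  (1) -2(4) + 13 = 5 ✓
  (2) x = 4, target 4 ✓ (second branch holds)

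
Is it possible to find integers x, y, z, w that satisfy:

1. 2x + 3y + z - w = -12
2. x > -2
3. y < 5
Yes

Take x = 0, y = 0, z = -12, w = 0. Substituting into each constraint:
  (1) 2(0) + 3(0) + (-12) + 0 = -12 ✓
  (2) 0 > -2 ✓
  (3) 0 < 5 ✓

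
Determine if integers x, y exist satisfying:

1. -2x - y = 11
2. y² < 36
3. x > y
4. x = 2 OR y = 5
No

The full constraint system is jointly infeasible over the integers. Each constraint and what it forces:

  - -2x - y = 11: is a linear equation tying the variables together
  - y² < 36: restricts y to |y| ≤ 5
  - x > y: bounds one variable relative to another variable
  - x = 2 OR y = 5: forces a choice: either x = 2 or y = 5

Split on the disjunction (x = 2 OR y = 5):
  • If x = 2: the equation forces y = -15, but y² < 36 requires |y| ≤ 5.
  • If y = 5: the equation forces x = -8, giving (y, x) = (5, -8), which violates x > y.
Both branches are infeasible, so the system has no integer solution.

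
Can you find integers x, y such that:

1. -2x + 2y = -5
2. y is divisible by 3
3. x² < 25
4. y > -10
No

Even the single constraint (-2x + 2y = -5) is infeasible over the integers.

  - -2x + 2y = -5: every term on the left is divisible by 2, so the LHS ≡ 0 (mod 2), but the RHS -5 is not — no integer solution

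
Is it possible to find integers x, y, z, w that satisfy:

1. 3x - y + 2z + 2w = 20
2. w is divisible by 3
Yes

Take x = 0, y = 0, z = 10, w = 0. Substituting into each constraint:
  (1) 3(0) + 0 + 2(10) + 2(0) = 20 ✓
  (2) 0 = 3 × 0, remainder 0 ✓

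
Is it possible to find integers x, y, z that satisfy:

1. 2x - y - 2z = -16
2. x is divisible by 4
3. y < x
Yes

Take x = 0, y = -2, z = 9. Substituting into each constraint:
  (1) 2(0) + 2 - 2(9) = -16 ✓
  (2) 0 = 4 × 0, remainder 0 ✓
  (3) -2 < 0 ✓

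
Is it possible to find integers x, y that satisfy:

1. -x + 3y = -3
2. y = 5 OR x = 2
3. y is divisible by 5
Yes

Take x = 18, y = 5. Substituting into each constraint:
  (1) (-18) + 3(5) = -3 ✓
  (2) y = 5, target 5 ✓ (first branch holds)
  (3) 5 = 5 × 1, remainder 0 ✓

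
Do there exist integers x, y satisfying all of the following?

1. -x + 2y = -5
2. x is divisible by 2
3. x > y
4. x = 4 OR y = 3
No

A contradictory subset is {-x + 2y = -5, x is divisible by 2}. No integer assignment can satisfy these jointly:

  - -x + 2y = -5: is a linear equation tying the variables together
  - x is divisible by 2: restricts x to multiples of 2

Modular obstruction: writing x = 2x', every remaining term of the linear equation is divisible by 2, so the left side is ≡ 0 (mod 2); but the right side -5 ≡ 1 (mod 2). No integers can satisfy it.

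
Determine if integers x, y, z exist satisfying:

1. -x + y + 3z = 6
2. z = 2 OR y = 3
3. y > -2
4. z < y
Yes

Take x = 3, y = 3, z = 2. Substituting into each constraint:
  (1) (-3) + 3 + 3(2) = 6 ✓
  (2) z = 2, target 2 ✓ (first branch holds)
  (3) 3 > -2 ✓
  (4) 2 < 3 ✓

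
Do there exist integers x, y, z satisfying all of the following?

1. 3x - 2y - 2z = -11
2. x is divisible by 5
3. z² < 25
Yes

Take x = 5, y = 15, z = -2. Substituting into each constraint:
  (1) 3(5) - 2(15) - 2(-2) = -11 ✓
  (2) 5 = 5 × 1, remainder 0 ✓
  (3) z² = (-2)² = 4, and 4 < 25 ✓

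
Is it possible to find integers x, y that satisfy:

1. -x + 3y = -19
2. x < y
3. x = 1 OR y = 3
No

The full constraint system is jointly infeasible over the integers. Each constraint and what it forces:

  - -x + 3y = -19: is a linear equation tying the variables together
  - x < y: bounds one variable relative to another variable
  - x = 1 OR y = 3: forces a choice: either x = 1 or y = 3

Split on the disjunction (x = 1 OR y = 3):
  • If x = 1: the equation forces y = -6, giving (x, y) = (1, -6), which violates y > x.
  • If y = 3: the equation forces x = 28, giving (y, x) = (3, 28), which violates y > x.
Both branches are infeasible, so the system has no integer solution.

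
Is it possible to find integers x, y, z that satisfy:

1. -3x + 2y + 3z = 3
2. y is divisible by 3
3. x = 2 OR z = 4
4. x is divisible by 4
No

A contradictory subset is {-3x + 2y + 3z = 3, x = 2 OR z = 4, x is divisible by 4}. No integer assignment can satisfy these jointly:

  - -3x + 2y + 3z = 3: is a linear equation tying the variables together
  - x = 2 OR z = 4: forces a choice: either x = 2 or z = 4
  - x is divisible by 4: restricts x to multiples of 4

Split on the disjunction (x = 2 OR z = 4):
  • If x = 2: this contradicts the divisibility constraint — 2 is not a multiple of 4.
  • If z = 4: with z = 4, writing x = 4x', every remaining term of the linear equation is divisible by 2, so the left side is ≡ 0 (mod 2); but the right side -9 ≡ 1 (mod 2). No integers can satisfy it.
Both branches are infeasible, so the system has no integer solution.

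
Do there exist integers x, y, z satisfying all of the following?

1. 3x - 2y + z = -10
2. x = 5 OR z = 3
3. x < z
Yes

Take x = 1, y = 8, z = 3. Substituting into each constraint:
  (1) 3(1) - 2(8) + 3 = -10 ✓
  (2) z = 3, target 3 ✓ (second branch holds)
  (3) 1 < 3 ✓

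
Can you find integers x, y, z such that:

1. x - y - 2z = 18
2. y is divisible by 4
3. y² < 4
Yes

Take x = 18, y = 0, z = 0. Substituting into each constraint:
  (1) 18 + 0 - 2(0) = 18 ✓
  (2) 0 = 4 × 0, remainder 0 ✓
  (3) y² = (0)² = 0, and 0 < 4 ✓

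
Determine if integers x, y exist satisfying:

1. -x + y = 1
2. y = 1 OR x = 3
Yes

Take x = 0, y = 1. Substituting into each constraint:
  (1) 0 + 1 = 1 ✓
  (2) y = 1, target 1 ✓ (first branch holds)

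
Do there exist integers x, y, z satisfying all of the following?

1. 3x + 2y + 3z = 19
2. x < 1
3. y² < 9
Yes

Take x = 0, y = -1, z = 7. Substituting into each constraint:
  (1) 3(0) + 2(-1) + 3(7) = 19 ✓
  (2) 0 < 1 ✓
  (3) y² = (-1)² = 1, and 1 < 9 ✓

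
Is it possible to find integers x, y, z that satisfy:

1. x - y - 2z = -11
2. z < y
Yes

Take x = -10, y = 1, z = 0. Substituting into each constraint:
  (1) (-10) + (-1) - 2(0) = -11 ✓
  (2) 0 < 1 ✓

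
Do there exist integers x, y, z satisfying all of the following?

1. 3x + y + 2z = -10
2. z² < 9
Yes

Take x = -4, y = 2, z = 0. Substituting into each constraint:
  (1) 3(-4) + 2 + 2(0) = -10 ✓
  (2) z² = (0)² = 0, and 0 < 9 ✓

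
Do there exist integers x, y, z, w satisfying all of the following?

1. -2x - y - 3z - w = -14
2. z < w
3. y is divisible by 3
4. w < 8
Yes

Take x = 6, y = 0, z = 0, w = 2. Substituting into each constraint:
  (1) -2(6) + 0 - 3(0) + (-2) = -14 ✓
  (2) 0 < 2 ✓
  (3) 0 = 3 × 0, remainder 0 ✓
  (4) 2 < 8 ✓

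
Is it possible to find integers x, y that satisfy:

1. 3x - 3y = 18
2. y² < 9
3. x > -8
Yes

Take x = 6, y = 0. Substituting into each constraint:
  (1) 3(6) - 3(0) = 18 ✓
  (2) y² = (0)² = 0, and 0 < 9 ✓
  (3) 6 > -8 ✓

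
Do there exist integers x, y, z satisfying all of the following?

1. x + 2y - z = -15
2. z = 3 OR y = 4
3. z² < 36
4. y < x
Yes

Take x = -2, y = -5, z = 3. Substituting into each constraint:
  (1) (-2) + 2(-5) + (-3) = -15 ✓
  (2) z = 3, target 3 ✓ (first branch holds)
  (3) z² = (3)² = 9, and 9 < 36 ✓
  (4) -5 < -2 ✓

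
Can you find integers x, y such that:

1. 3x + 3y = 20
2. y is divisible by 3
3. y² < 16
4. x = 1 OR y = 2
No

Even the single constraint (3x + 3y = 20) is infeasible over the integers.

  - 3x + 3y = 20: every term on the left is divisible by 3, so the LHS ≡ 0 (mod 3), but the RHS 20 is not — no integer solution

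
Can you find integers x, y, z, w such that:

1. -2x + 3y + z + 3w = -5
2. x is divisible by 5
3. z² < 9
Yes

Take x = 0, y = 0, z = -2, w = -1. Substituting into each constraint:
  (1) -2(0) + 3(0) + (-2) + 3(-1) = -5 ✓
  (2) 0 = 5 × 0, remainder 0 ✓
  (3) z² = (-2)² = 4, and 4 < 9 ✓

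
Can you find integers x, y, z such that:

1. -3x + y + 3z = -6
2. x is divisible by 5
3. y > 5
Yes

Take x = 0, y = 6, z = -4. Substituting into each constraint:
  (1) -3(0) + 6 + 3(-4) = -6 ✓
  (2) 0 = 5 × 0, remainder 0 ✓
  (3) 6 > 5 ✓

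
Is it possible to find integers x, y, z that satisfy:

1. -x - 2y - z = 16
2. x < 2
Yes

Take x = 0, y = -8, z = 0. Substituting into each constraint:
  (1) 0 - 2(-8) + 0 = 16 ✓
  (2) 0 < 2 ✓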